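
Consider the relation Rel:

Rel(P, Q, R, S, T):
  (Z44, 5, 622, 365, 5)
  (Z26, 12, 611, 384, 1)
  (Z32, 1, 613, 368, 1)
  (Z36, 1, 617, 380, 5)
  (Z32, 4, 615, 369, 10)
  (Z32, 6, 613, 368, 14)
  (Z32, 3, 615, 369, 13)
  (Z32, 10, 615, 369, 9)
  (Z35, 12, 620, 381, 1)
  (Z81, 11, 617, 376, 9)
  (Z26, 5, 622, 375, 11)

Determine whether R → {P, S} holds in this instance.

No

R=622: 2 rows → {P,S} takes values {(Z44, 365), (Z26, 375)} — violation
R=611: 1 row → {P,S} = (Z26, 384) ✓
R=613: 2 rows → {P,S} = (Z32, 368), (Z32, 368) ✓
R=617: 2 rows → {P,S} takes values {(Z36, 380), (Z81, 376)} — violation
R=615: 3 rows → {P,S} = (Z32, 369), (Z32, 369), (Z32, 369) ✓
R=620: 1 row → {P,S} = (Z35, 381) ✓
Two rows agree on R but differ on {P, S}, so R → {P, S} does not hold.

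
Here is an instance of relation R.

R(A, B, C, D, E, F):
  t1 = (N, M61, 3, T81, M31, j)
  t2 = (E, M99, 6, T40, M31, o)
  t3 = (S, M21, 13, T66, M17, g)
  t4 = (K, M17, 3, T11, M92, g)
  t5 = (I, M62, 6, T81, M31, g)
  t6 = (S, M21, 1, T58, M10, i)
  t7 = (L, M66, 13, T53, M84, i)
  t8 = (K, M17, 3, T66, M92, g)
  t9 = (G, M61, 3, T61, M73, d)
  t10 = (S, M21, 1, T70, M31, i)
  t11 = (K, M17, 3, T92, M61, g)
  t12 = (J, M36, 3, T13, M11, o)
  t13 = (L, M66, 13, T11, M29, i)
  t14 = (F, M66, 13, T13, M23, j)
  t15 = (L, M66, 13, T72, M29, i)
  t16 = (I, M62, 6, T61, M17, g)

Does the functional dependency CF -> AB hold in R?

Yes

(C=3, F=j): row 1 → {A,B} = (N, M61) ✓
(C=6, F=o): row 2 → {A,B} = (E, M99) ✓
(C=13, F=g): row 3 → {A,B} = (S, M21) ✓
(C=3, F=g): rows 4, 8, 11 → {A,B} = (K, M17), (K, M17), (K, M17) ✓
(C=6, F=g): rows 5, 16 → {A,B} = (I, M62), (I, M62) ✓
(C=1, F=i): rows 6, 10 → {A,B} = (S, M21), (S, M21) ✓
(C=13, F=i): rows 7, 13, 15 → {A,B} = (L, M66), (L, M66), (L, M66) ✓
(C=3, F=d): row 9 → {A,B} = (G, M61) ✓
(C=3, F=o): row 12 → {A,B} = (J, M36) ✓
(C=13, F=j): row 14 → {A,B} = (F, M66) ✓
Every CF value is associated with a single AB value, so CF -> AB holds.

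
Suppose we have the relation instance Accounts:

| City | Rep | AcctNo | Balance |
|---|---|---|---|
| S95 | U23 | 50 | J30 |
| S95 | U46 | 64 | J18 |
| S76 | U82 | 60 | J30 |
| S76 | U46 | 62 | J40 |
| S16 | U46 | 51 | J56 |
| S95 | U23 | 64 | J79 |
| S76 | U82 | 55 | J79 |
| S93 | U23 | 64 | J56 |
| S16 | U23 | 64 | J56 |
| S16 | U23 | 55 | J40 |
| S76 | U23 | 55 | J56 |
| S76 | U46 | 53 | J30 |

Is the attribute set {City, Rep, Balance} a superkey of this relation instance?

Yes

All 12 rows have distinct {City, Rep, Balance} values, so {City, Rep, Balance} → (all attributes) holds and {City, Rep, Balance} is a superkey.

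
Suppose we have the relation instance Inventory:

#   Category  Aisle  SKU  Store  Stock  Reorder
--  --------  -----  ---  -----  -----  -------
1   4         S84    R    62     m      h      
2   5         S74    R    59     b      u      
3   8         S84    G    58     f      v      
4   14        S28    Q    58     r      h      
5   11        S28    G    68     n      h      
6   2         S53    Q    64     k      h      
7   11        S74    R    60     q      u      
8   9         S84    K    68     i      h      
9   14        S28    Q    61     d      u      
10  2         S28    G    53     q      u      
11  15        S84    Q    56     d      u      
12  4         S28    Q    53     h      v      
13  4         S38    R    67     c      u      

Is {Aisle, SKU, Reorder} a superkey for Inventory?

No

Rows 2 and 7 have the same {Aisle, SKU, Reorder} value (Aisle=S74, SKU=R, Reorder=u) but are distinct tuples, so {Aisle, SKU, Reorder} does not determine every attribute — not a superkey.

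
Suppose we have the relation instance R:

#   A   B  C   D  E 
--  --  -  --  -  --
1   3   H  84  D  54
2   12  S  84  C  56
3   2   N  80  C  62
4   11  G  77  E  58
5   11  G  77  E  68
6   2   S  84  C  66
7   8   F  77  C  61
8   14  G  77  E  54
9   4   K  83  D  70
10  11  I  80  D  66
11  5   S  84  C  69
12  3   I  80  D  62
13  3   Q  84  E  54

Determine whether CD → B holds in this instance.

(C=84, D=D): row 1 → B = H ✓
(C=84, D=C): rows 2, 6, 11 → B = S, S, S ✓
(C=80, D=C): row 3 → B = N ✓
(C=77, D=E): rows 4, 5, 8 → B = G, G, G ✓
(C=77, D=C): row 7 → B = F ✓
(C=83, D=D): row 9 → B = K ✓
(C=80, D=D): rows 10, 12 → B = I, I ✓
(C=84, D=E): row 13 → B = Q ✓
Every CD value is associated with a single B value, so CD → B holds.

Yes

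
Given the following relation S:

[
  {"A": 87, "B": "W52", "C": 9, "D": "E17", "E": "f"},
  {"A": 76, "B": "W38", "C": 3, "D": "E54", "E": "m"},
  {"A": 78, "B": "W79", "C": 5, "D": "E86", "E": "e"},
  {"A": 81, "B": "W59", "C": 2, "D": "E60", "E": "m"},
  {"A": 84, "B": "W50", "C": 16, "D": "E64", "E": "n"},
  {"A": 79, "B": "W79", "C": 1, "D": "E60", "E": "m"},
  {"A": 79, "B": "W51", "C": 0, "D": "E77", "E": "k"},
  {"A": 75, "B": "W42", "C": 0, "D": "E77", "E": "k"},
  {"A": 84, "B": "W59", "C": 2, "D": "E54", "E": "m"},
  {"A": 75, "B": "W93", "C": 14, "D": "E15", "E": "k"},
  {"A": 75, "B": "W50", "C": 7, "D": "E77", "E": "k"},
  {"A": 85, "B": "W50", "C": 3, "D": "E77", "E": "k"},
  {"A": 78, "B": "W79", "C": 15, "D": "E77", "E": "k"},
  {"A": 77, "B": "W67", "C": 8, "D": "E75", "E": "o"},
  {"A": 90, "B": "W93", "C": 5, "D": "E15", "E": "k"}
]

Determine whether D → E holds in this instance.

Yes

D=E17: 1 row → E = f ✓
D=E54: 2 rows → E = m, m ✓
D=E86: 1 row → E = e ✓
D=E60: 2 rows → E = m, m ✓
D=E64: 1 row → E = n ✓
D=E77: 5 rows → E = k, k, k, k, k ✓
D=E15: 2 rows → E = k, k ✓
D=E75: 1 row → E = o ✓
Every D value is associated with a single E value, so D → E holds.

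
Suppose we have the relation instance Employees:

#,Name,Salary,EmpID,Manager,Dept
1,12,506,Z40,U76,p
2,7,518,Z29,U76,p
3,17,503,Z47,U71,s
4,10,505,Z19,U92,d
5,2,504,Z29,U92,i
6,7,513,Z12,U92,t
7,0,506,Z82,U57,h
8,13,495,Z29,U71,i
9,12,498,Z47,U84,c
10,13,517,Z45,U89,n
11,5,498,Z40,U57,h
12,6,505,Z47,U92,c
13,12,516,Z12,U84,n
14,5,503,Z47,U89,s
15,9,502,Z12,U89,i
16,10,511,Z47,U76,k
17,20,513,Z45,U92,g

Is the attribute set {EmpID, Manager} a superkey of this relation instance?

Yes

All 17 rows have distinct {EmpID, Manager} values, so {EmpID, Manager} → (all attributes) holds and {EmpID, Manager} is a superkey.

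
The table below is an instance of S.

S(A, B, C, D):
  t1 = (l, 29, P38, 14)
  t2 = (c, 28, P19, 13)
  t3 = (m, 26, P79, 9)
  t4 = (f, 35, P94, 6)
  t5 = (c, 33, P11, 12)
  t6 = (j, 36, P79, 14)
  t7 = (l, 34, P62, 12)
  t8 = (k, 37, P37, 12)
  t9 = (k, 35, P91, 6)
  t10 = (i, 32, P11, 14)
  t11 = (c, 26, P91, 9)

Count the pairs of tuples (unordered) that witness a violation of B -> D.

0

B=26: all 2 rows agree on D — 0 pairs.
B=35: all 2 rows agree on D — 0 pairs.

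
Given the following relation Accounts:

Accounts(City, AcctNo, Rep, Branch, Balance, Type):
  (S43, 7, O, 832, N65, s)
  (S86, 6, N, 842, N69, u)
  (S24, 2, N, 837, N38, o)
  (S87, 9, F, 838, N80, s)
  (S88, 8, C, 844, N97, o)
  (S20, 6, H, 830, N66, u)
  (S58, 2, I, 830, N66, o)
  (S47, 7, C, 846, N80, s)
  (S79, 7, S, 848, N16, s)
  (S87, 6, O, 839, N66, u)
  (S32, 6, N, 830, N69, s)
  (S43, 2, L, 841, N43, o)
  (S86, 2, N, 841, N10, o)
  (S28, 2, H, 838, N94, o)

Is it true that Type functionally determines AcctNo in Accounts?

No

Type=s: 5 rows → AcctNo takes values {7, 9, 6} — violation
Type=u: 3 rows → AcctNo = 6, 6, 6 ✓
Type=o: 6 rows → AcctNo takes values {2, 8} — violation
Two rows agree on Type but differ on AcctNo, so Type -> AcctNo does not hold.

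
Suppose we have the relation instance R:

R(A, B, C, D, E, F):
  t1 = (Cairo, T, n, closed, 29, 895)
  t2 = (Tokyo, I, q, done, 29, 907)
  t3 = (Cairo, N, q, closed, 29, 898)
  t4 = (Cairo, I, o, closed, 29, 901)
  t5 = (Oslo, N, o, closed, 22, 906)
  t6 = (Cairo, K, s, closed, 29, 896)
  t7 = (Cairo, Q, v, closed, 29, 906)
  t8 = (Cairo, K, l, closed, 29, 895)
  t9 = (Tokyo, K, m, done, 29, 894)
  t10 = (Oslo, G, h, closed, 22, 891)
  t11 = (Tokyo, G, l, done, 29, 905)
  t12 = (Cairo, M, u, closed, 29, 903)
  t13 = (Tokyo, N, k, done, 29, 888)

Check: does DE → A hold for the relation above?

(D=closed, E=29): rows 1, 3, 4, 6, 7, 8, 12 → A = Cairo, Cairo, Cairo, Cairo, Cairo, Cairo, Cairo ✓
(D=done, E=29): rows 2, 9, 11, 13 → A = Tokyo, Tokyo, Tokyo, Tokyo ✓
(D=closed, E=22): rows 5, 10 → A = Oslo, Oslo ✓
Every DE value is associated with a single A value, so DE → A holds.

Yes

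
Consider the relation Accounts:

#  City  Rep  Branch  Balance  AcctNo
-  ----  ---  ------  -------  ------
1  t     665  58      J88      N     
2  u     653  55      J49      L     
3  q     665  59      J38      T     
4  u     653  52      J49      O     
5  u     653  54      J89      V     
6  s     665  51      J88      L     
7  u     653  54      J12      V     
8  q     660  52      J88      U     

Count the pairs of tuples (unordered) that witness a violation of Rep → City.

3

Rep=665: violating pairs (1,3), (1,6), (3,6) — 3 pairs.
Rep=653: all 4 rows agree on City — 0 pairs.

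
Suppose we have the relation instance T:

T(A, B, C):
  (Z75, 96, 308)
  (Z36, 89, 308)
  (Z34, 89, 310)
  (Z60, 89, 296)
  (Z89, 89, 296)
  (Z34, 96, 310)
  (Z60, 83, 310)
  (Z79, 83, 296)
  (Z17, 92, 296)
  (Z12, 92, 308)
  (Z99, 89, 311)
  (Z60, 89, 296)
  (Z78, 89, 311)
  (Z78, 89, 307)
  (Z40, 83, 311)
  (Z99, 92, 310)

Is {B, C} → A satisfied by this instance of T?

(B=96, C=308): 1 row → A = Z75 ✓
(B=89, C=308): 1 row → A = Z36 ✓
(B=89, C=310): 1 row → A = Z34 ✓
(B=89, C=296): 3 rows → A takes values {Z60, Z89} — violation
(B=96, C=310): 1 row → A = Z34 ✓
(B=83, C=310): 1 row → A = Z60 ✓
(B=83, C=296): 1 row → A = Z79 ✓
(B=92, C=296): 1 row → A = Z17 ✓
(B=92, C=308): 1 row → A = Z12 ✓
(B=89, C=311): 2 rows → A takes values {Z99, Z78} — violation
(B=89, C=307): 1 row → A = Z78 ✓
(B=83, C=311): 1 row → A = Z40 ✓
(B=92, C=310): 1 row → A = Z99 ✓
Two rows agree on {B, C} but differ on A, so {B, C} → A does not hold.

No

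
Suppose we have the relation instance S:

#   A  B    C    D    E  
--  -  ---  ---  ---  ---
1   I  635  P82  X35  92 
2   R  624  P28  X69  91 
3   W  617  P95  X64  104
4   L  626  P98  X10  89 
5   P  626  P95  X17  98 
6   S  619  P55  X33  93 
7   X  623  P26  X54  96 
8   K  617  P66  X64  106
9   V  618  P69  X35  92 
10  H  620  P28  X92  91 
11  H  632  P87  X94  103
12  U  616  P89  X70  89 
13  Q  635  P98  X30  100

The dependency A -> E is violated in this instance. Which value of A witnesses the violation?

A=I: row 1 → E = 92 ✓
A=R: row 2 → E = 91 ✓
A=W: row 3 → E = 104 ✓
A=L: row 4 → E = 89 ✓
A=P: row 5 → E = 98 ✓
A=S: row 6 → E = 93 ✓
A=X: row 7 → E = 96 ✓
A=K: row 8 → E = 106 ✓
A=V: row 9 → E = 92 ✓
A=H: rows 10, 11 → E takes values {91, 103} — violation
A=U: row 12 → E = 89 ✓
A=Q: row 13 → E = 100 ✓
The only A value with inconsistent E is A=H.

H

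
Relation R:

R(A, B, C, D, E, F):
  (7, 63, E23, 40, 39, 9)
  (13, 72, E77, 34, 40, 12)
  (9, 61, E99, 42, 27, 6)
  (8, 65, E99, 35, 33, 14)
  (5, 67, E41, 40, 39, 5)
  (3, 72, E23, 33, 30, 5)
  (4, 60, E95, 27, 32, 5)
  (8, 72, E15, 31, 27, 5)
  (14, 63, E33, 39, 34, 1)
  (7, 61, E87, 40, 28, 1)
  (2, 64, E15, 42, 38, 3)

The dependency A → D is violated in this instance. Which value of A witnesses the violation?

8

A=7: 2 rows → D = 40, 40 ✓
A=13: 1 row → D = 34 ✓
A=9: 1 row → D = 42 ✓
A=8: 2 rows → D takes values {35, 31} — violation
A=5: 1 row → D = 40 ✓
A=3: 1 row → D = 33 ✓
A=4: 1 row → D = 27 ✓
A=14: 1 row → D = 39 ✓
A=2: 1 row → D = 42 ✓
The only A value with inconsistent D is A=8.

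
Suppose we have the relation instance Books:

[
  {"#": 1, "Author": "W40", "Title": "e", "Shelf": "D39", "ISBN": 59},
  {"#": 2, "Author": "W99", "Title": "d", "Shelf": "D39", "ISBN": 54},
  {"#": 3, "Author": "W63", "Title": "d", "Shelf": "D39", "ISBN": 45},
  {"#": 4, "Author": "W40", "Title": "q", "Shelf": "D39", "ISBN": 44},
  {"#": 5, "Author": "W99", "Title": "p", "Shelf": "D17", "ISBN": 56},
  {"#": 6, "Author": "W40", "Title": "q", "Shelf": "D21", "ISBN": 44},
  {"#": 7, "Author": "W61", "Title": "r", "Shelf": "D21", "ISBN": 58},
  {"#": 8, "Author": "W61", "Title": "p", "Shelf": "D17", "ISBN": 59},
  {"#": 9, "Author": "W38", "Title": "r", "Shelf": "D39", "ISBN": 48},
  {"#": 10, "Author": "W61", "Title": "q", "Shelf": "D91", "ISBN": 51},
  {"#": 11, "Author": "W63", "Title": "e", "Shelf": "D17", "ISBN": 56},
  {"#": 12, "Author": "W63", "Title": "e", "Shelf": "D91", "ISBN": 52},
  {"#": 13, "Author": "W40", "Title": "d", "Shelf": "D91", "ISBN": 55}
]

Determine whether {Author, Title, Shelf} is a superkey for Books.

All 13 rows have distinct {Author, Title, Shelf} values, so {Author, Title, Shelf} → (all attributes) holds and {Author, Title, Shelf} is a superkey.

Yes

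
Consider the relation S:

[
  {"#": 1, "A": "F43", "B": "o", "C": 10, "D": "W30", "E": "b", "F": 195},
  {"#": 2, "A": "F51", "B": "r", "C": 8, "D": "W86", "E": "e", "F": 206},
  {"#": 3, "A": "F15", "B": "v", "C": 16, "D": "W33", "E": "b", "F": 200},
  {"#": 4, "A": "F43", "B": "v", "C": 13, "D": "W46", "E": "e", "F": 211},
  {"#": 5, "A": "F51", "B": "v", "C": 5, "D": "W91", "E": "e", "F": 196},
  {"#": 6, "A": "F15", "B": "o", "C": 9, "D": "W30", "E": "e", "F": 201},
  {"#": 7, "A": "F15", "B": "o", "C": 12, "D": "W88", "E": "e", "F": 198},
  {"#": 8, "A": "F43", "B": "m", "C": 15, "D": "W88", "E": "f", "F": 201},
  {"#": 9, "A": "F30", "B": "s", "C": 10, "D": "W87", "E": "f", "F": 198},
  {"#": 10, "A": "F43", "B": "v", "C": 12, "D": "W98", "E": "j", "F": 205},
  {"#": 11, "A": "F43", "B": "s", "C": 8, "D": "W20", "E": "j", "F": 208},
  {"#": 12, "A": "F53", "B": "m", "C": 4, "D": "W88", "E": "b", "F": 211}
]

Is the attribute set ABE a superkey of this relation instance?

No

Rows 6 and 7 have the same ABE value (A=F15, B=o, E=e) but are distinct tuples, so ABE does not determine every attribute — not a superkey.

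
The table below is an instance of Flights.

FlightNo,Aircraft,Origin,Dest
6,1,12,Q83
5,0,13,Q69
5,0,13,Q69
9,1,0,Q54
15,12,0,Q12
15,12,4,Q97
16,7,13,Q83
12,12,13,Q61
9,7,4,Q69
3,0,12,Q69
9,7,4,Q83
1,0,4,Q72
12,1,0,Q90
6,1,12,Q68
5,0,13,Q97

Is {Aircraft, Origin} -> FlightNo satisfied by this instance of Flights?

No

(Aircraft=1, Origin=12): 2 rows → FlightNo = 6, 6 ✓
(Aircraft=0, Origin=13): 3 rows → FlightNo = 5, 5, 5 ✓
(Aircraft=1, Origin=0): 2 rows → FlightNo takes values {9, 12} — violation
(Aircraft=12, Origin=0): 1 row → FlightNo = 15 ✓
(Aircraft=12, Origin=4): 1 row → FlightNo = 15 ✓
(Aircraft=7, Origin=13): 1 row → FlightNo = 16 ✓
(Aircraft=12, Origin=13): 1 row → FlightNo = 12 ✓
(Aircraft=7, Origin=4): 2 rows → FlightNo = 9, 9 ✓
(Aircraft=0, Origin=12): 1 row → FlightNo = 3 ✓
(Aircraft=0, Origin=4): 1 row → FlightNo = 1 ✓
Two rows agree on {Aircraft, Origin} but differ on FlightNo, so {Aircraft, Origin} -> FlightNo does not hold.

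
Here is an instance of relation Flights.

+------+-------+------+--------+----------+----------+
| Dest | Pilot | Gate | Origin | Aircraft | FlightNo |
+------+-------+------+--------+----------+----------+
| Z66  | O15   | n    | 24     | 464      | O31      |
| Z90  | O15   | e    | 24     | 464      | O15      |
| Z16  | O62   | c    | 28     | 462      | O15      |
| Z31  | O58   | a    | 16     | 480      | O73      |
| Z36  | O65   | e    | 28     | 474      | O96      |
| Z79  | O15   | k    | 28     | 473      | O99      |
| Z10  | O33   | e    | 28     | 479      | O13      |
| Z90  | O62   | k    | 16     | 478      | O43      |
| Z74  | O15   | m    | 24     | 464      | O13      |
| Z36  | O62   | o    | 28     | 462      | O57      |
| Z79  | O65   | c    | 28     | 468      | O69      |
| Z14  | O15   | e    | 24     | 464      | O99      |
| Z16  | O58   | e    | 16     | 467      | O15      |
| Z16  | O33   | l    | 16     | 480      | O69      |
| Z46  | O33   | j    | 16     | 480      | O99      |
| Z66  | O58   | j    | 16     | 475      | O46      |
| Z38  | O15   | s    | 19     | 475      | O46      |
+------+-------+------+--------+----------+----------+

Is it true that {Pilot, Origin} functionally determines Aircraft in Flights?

(Pilot=O15, Origin=24): 4 rows → Aircraft = 464, 464, 464, 464 ✓
(Pilot=O62, Origin=28): 2 rows → Aircraft = 462, 462 ✓
(Pilot=O58, Origin=16): 3 rows → Aircraft takes values {480, 467, 475} — violation
(Pilot=O65, Origin=28): 2 rows → Aircraft takes values {474, 468} — violation
(Pilot=O15, Origin=28): 1 row → Aircraft = 473 ✓
(Pilot=O33, Origin=28): 1 row → Aircraft = 479 ✓
(Pilot=O62, Origin=16): 1 row → Aircraft = 478 ✓
(Pilot=O33, Origin=16): 2 rows → Aircraft = 480, 480 ✓
(Pilot=O15, Origin=19): 1 row → Aircraft = 475 ✓
Two rows agree on {Pilot, Origin} but differ on Aircraft, so {Pilot, Origin} -> Aircraft does not hold.

No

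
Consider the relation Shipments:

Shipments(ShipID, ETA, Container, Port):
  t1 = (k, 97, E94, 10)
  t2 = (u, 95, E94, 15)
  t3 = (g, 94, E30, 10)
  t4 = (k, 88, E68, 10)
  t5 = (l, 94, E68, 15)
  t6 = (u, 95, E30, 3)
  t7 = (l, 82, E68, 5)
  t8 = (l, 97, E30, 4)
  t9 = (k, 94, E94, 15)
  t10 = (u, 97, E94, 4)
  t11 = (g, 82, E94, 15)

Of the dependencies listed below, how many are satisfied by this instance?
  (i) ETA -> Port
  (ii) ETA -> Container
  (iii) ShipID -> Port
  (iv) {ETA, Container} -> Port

(i) ETA -> Port: ETA=97: rows 1, 8, 10 → Port takes values {10, 4} — violation; ETA=95: rows 2, 6 → Port takes values {15, 3} — violation; ETA=94: rows 3, 5, 9 → Port takes values {10, 15} — violation; ETA=82: rows 7, 11 → Port takes values {5, 15} — violation — fails.
(ii) ETA -> Container: ETA=97: rows 1, 8, 10 → Container takes values {E94, E30} — violation; ETA=95: rows 2, 6 → Container takes values {E94, E30} — violation; ETA=94: rows 3, 5, 9 → Container takes values {E30, E68, E94} — violation; ETA=82: rows 7, 11 → Container takes values {E68, E94} — violation — fails.
(iii) ShipID -> Port: ShipID=k: rows 1, 4, 9 → Port takes values {10, 15} — violation; ShipID=u: rows 2, 6, 10 → Port takes values {15, 3, 4} — violation; ShipID=g: rows 3, 11 → Port takes values {10, 15} — violation; ShipID=l: rows 5, 7, 8 → Port takes values {15, 5, 4} — violation — fails.
(iv) {ETA, Container} -> Port: (ETA=97, Container=E94): rows 1, 10 → Port takes values {10, 4} — violation — fails.
None of the 4 dependencies hold.

0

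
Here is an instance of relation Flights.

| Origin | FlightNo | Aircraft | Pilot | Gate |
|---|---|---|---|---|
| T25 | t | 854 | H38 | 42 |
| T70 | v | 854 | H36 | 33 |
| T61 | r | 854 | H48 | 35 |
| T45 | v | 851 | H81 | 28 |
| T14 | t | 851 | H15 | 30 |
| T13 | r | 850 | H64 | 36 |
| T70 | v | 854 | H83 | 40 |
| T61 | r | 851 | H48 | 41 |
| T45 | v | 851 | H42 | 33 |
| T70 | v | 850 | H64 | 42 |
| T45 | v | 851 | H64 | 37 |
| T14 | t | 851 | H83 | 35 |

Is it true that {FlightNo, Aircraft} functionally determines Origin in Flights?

Yes

(FlightNo=t, Aircraft=854): 1 row → Origin = T25 ✓
(FlightNo=v, Aircraft=854): 2 rows → Origin = T70, T70 ✓
(FlightNo=r, Aircraft=854): 1 row → Origin = T61 ✓
(FlightNo=v, Aircraft=851): 3 rows → Origin = T45, T45, T45 ✓
(FlightNo=t, Aircraft=851): 2 rows → Origin = T14, T14 ✓
(FlightNo=r, Aircraft=850): 1 row → Origin = T13 ✓
(FlightNo=r, Aircraft=851): 1 row → Origin = T61 ✓
(FlightNo=v, Aircraft=850): 1 row → Origin = T70 ✓
Every {FlightNo, Aircraft} value is associated with a single Origin value, so {FlightNo, Aircraft} -> Origin holds.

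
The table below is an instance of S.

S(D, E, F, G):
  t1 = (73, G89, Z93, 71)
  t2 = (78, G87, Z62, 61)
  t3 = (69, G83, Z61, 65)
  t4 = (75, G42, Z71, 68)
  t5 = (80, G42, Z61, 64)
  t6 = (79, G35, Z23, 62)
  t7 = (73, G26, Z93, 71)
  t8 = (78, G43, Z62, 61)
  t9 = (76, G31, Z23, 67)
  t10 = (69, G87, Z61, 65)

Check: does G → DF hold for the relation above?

G=71: rows 1, 7 → {D,F} = (73, Z93), (73, Z93) ✓
G=61: rows 2, 8 → {D,F} = (78, Z62), (78, Z62) ✓
G=65: rows 3, 10 → {D,F} = (69, Z61), (69, Z61) ✓
G=68: row 4 → {D,F} = (75, Z71) ✓
G=64: row 5 → {D,F} = (80, Z61) ✓
G=62: row 6 → {D,F} = (79, Z23) ✓
G=67: row 9 → {D,F} = (76, Z23) ✓
Every G value is associated with a single DF value, so G → DF holds.

Yes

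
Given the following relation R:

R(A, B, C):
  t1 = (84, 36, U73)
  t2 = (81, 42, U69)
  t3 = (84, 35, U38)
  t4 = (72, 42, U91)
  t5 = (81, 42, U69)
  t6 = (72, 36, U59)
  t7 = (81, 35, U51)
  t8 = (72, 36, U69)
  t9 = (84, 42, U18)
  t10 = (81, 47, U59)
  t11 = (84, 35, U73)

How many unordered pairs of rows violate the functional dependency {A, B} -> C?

(A=81, B=42): all 2 rows agree on C — 0 pairs.
(A=84, B=35): violating pairs (3,11) — 1 pair.
(A=72, B=36): violating pairs (6,8) — 1 pair.

2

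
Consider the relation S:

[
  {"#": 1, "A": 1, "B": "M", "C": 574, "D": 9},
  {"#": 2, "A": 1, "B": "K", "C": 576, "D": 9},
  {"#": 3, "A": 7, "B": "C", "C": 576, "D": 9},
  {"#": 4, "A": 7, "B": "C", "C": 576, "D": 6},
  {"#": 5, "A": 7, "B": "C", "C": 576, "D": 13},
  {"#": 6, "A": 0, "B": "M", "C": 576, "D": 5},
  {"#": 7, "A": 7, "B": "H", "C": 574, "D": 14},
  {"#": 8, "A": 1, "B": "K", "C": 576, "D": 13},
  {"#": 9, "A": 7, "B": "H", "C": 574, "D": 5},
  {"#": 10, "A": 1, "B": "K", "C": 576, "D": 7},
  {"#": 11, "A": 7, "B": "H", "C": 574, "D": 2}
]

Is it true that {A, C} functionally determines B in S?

(A=1, C=574): row 1 → B = M ✓
(A=1, C=576): rows 2, 8, 10 → B = K, K, K ✓
(A=7, C=576): rows 3, 4, 5 → B = C, C, C ✓
(A=0, C=576): row 6 → B = M ✓
(A=7, C=574): rows 7, 9, 11 → B = H, H, H ✓
Every {A, C} value is associated with a single B value, so {A, C} -> B holds.

Yes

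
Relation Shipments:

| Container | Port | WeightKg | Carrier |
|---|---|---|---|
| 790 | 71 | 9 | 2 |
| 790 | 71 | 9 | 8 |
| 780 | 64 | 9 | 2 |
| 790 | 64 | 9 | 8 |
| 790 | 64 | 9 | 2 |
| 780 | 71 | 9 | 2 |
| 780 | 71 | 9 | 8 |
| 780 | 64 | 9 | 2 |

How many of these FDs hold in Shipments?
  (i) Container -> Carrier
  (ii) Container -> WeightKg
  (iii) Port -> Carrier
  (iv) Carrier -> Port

(i) Container -> Carrier: Container=790: 4 rows → Carrier takes values {2, 8} — violation; Container=780: 4 rows → Carrier takes values {2, 8} — violation — fails.
(ii) Container -> WeightKg: every LHS value maps to a single RHS value — holds.
(iii) Port -> Carrier: Port=71: 4 rows → Carrier takes values {2, 8} — violation; Port=64: 4 rows → Carrier takes values {2, 8} — violation — fails.
(iv) Carrier -> Port: Carrier=2: 5 rows → Port takes values {71, 64} — violation; Carrier=8: 3 rows → Port takes values {71, 64} — violation — fails.
1 of the 4 dependencies holds.

1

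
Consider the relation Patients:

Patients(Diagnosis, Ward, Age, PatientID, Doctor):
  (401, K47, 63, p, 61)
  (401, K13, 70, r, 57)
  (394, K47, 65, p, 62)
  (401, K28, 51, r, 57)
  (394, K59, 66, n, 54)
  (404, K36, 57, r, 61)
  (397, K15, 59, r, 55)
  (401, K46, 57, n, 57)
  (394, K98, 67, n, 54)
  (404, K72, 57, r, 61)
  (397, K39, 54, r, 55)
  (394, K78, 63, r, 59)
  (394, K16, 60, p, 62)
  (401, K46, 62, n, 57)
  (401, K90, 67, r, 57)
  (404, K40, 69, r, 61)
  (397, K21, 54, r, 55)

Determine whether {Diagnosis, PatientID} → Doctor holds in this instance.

Yes

(Diagnosis=401, PatientID=p): 1 row → Doctor = 61 ✓
(Diagnosis=401, PatientID=r): 3 rows → Doctor = 57, 57, 57 ✓
(Diagnosis=394, PatientID=p): 2 rows → Doctor = 62, 62 ✓
(Diagnosis=394, PatientID=n): 2 rows → Doctor = 54, 54 ✓
(Diagnosis=404, PatientID=r): 3 rows → Doctor = 61, 61, 61 ✓
(Diagnosis=397, PatientID=r): 3 rows → Doctor = 55, 55, 55 ✓
(Diagnosis=401, PatientID=n): 2 rows → Doctor = 57, 57 ✓
(Diagnosis=394, PatientID=r): 1 row → Doctor = 59 ✓
Every {Diagnosis, PatientID} value is associated with a single Doctor value, so {Diagnosis, PatientID} → Doctor holds.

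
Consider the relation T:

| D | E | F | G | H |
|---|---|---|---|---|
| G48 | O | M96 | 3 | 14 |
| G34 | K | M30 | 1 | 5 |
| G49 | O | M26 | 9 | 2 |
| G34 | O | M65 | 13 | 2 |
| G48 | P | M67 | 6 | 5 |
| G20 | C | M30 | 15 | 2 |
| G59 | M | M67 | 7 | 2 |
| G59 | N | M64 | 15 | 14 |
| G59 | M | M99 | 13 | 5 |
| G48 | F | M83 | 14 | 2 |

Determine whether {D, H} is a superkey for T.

All 10 rows have distinct {D, H} values, so {D, H} → (all attributes) holds and {D, H} is a superkey.

Yes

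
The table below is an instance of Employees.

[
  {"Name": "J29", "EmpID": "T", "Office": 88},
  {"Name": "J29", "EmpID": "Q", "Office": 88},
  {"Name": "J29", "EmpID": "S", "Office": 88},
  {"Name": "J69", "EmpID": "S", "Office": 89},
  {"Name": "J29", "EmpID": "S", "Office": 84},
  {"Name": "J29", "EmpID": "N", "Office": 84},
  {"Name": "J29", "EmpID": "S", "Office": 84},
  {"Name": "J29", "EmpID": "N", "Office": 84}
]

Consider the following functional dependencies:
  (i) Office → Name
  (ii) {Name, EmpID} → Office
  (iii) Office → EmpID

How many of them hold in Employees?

(i) Office → Name: every LHS value maps to a single RHS value — holds.
(ii) {Name, EmpID} → Office: (Name=J29, EmpID=S): 3 rows → Office takes values {88, 84} — violation — fails.
(iii) Office → EmpID: Office=88: 3 rows → EmpID takes values {T, Q, S} — violation; Office=84: 4 rows → EmpID takes values {S, N} — violation — fails.
1 of the 3 dependencies holds.

1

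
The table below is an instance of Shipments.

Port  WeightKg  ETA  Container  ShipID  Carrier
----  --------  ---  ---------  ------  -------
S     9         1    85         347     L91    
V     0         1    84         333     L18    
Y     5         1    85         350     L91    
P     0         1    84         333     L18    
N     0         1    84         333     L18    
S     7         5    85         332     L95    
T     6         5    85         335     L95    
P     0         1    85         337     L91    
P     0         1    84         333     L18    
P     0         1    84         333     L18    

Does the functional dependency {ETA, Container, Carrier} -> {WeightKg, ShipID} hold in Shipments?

No

(ETA=1, Container=85, Carrier=L91): 3 rows → {WeightKg,ShipID} takes values {(9, 347), (5, 350), (0, 337)} — violation
(ETA=1, Container=84, Carrier=L18): 5 rows → {WeightKg,ShipID} = (0, 333), (0, 333), (0, 333), (0, 333), (0, 333) ✓
(ETA=5, Container=85, Carrier=L95): 2 rows → {WeightKg,ShipID} takes values {(7, 332), (6, 335)} — violation
Two rows agree on {ETA, Container, Carrier} but differ on {WeightKg, ShipID}, so {ETA, Container, Carrier} -> {WeightKg, ShipID} does not hold.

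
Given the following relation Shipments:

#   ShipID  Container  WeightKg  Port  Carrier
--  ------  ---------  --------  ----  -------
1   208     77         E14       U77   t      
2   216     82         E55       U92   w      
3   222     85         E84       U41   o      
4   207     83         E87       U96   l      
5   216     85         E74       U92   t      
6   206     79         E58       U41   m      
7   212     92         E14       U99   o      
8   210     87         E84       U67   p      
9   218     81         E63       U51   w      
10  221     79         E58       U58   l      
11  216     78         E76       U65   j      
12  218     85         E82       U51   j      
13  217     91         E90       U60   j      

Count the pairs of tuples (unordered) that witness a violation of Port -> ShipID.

1

Port=U92: all 2 rows agree on ShipID — 0 pairs.
Port=U41: violating pairs (3,6) — 1 pair.
Port=U51: all 2 rows agree on ShipID — 0 pairs.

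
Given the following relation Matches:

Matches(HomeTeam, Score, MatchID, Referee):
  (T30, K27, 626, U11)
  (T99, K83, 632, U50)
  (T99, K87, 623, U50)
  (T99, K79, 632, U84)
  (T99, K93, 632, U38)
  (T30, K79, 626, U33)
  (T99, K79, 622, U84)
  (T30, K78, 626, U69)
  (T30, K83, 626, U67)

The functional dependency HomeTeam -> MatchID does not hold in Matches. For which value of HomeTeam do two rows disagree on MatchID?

HomeTeam=T30: 4 rows → MatchID = 626, 626, 626, 626 ✓
HomeTeam=T99: 5 rows → MatchID takes values {632, 623, 622} — violation
The only HomeTeam value with inconsistent MatchID is HomeTeam=T99.

T99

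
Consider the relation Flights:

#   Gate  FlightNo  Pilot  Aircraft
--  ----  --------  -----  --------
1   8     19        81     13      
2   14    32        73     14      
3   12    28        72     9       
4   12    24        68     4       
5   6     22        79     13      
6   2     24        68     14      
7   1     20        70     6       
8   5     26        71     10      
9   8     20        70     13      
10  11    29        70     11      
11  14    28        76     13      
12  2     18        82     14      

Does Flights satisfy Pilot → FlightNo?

No

Pilot=81: row 1 → FlightNo = 19 ✓
Pilot=73: row 2 → FlightNo = 32 ✓
Pilot=72: row 3 → FlightNo = 28 ✓
Pilot=68: rows 4, 6 → FlightNo = 24, 24 ✓
Pilot=79: row 5 → FlightNo = 22 ✓
Pilot=70: rows 7, 9, 10 → FlightNo takes values {20, 29} — violation
Pilot=71: row 8 → FlightNo = 26 ✓
Pilot=76: row 11 → FlightNo = 28 ✓
Pilot=82: row 12 → FlightNo = 18 ✓
Two rows agree on Pilot but differ on FlightNo, so Pilot → FlightNo does not hold.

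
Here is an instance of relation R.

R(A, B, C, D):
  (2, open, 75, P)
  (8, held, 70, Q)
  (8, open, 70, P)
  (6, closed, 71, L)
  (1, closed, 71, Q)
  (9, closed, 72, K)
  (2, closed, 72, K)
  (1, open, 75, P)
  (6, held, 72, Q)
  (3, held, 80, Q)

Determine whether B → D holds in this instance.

No

B=open: 3 rows → D = P, P, P ✓
B=held: 3 rows → D = Q, Q, Q ✓
B=closed: 4 rows → D takes values {L, Q, K} — violation
Two rows agree on B but differ on D, so B → D does not hold.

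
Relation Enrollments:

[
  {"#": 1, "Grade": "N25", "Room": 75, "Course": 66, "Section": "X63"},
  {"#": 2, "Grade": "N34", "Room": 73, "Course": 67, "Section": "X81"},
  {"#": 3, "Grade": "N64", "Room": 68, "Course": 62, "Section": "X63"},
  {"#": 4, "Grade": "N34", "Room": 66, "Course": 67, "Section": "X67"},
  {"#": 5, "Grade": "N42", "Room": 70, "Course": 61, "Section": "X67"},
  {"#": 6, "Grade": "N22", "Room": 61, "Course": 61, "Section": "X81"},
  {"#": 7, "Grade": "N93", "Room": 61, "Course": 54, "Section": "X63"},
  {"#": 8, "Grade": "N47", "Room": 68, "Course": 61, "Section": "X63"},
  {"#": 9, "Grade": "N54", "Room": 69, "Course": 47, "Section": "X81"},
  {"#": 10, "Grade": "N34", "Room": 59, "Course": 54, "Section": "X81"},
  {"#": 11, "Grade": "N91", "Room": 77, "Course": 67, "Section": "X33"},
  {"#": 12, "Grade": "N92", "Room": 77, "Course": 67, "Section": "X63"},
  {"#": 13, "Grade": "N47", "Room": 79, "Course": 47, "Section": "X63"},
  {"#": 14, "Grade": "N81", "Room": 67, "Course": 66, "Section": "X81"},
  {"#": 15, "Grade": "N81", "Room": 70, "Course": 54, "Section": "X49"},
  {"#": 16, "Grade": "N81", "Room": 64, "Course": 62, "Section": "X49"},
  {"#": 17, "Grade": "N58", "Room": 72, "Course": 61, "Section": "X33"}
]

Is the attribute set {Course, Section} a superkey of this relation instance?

Yes

All 17 rows have distinct {Course, Section} values, so {Course, Section} → (all attributes) holds and {Course, Section} is a superkey.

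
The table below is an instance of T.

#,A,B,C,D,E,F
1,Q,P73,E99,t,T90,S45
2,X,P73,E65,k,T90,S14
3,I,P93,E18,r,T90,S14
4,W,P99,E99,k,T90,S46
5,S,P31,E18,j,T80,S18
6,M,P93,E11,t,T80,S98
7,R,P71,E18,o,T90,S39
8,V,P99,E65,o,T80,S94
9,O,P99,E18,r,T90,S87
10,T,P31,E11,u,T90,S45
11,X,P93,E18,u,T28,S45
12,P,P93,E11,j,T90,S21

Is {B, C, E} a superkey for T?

All 12 rows have distinct {B, C, E} values, so {B, C, E} → (all attributes) holds and {B, C, E} is a superkey.

Yes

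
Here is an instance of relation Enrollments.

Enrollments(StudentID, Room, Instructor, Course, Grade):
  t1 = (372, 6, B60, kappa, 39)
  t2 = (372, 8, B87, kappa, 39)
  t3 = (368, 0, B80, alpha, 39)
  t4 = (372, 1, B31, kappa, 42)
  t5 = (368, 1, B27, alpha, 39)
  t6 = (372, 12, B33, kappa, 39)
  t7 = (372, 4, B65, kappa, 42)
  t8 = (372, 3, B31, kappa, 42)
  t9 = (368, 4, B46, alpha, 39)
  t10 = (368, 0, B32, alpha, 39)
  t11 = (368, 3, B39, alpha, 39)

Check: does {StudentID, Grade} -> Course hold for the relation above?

Yes

(StudentID=372, Grade=39): rows 1, 2, 6 → Course = kappa, kappa, kappa ✓
(StudentID=368, Grade=39): rows 3, 5, 9, 10, 11 → Course = alpha, alpha, alpha, alpha, alpha ✓
(StudentID=372, Grade=42): rows 4, 7, 8 → Course = kappa, kappa, kappa ✓
Every {StudentID, Grade} value is associated with a single Course value, so {StudentID, Grade} -> Course holds.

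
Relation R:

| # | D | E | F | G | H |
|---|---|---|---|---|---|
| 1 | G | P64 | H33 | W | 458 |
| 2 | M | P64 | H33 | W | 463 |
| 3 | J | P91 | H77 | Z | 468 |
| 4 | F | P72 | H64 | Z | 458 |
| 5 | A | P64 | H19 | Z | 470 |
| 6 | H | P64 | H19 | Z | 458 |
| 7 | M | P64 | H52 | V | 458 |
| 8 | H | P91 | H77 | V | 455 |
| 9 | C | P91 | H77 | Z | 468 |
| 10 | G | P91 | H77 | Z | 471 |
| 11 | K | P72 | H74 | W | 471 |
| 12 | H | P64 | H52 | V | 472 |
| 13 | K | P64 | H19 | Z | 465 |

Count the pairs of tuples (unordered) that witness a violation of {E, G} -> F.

(E=P64, G=W): all 2 rows agree on F — 0 pairs.
(E=P91, G=Z): all 3 rows agree on F — 0 pairs.
(E=P64, G=Z): all 3 rows agree on F — 0 pairs.
(E=P64, G=V): all 2 rows agree on F — 0 pairs.

0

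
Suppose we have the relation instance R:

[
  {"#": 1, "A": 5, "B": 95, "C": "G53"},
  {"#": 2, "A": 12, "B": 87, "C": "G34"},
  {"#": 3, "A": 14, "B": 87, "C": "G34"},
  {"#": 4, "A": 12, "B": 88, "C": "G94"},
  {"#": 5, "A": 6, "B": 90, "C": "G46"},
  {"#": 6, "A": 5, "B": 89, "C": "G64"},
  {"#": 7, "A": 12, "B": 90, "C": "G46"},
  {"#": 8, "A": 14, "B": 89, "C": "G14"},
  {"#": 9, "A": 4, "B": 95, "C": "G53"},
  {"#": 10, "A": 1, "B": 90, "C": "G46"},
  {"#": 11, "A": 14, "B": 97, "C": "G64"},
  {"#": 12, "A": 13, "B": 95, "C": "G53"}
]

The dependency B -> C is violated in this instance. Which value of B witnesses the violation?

89

B=95: rows 1, 9, 12 → C = G53, G53, G53 ✓
B=87: rows 2, 3 → C = G34, G34 ✓
B=88: row 4 → C = G94 ✓
B=90: rows 5, 7, 10 → C = G46, G46, G46 ✓
B=89: rows 6, 8 → C takes values {G64, G14} — violation
B=97: row 11 → C = G64 ✓
The only B value with inconsistent C is B=89.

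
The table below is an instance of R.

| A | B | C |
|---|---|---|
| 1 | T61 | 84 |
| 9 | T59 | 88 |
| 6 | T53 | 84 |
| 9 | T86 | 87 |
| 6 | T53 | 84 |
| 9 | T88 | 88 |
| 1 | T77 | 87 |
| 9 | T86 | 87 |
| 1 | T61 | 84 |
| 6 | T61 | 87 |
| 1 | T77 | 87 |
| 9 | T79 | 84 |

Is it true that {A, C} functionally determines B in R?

(A=1, C=84): 2 rows → B = T61, T61 ✓
(A=9, C=88): 2 rows → B takes values {T59, T88} — violation
(A=6, C=84): 2 rows → B = T53, T53 ✓
(A=9, C=87): 2 rows → B = T86, T86 ✓
(A=1, C=87): 2 rows → B = T77, T77 ✓
(A=6, C=87): 1 row → B = T61 ✓
(A=9, C=84): 1 row → B = T79 ✓
Two rows agree on {A, C} but differ on B, so {A, C} → B does not hold.

No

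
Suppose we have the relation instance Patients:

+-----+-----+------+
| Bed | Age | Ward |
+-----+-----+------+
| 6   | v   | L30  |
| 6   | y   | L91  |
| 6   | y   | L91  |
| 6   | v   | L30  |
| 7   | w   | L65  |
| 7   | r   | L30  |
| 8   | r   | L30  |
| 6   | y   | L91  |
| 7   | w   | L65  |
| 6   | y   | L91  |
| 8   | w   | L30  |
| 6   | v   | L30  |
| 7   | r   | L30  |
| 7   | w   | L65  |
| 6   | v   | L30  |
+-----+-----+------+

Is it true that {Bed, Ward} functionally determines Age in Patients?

No

(Bed=6, Ward=L30): 4 rows → Age = v, v, v, v ✓
(Bed=6, Ward=L91): 4 rows → Age = y, y, y, y ✓
(Bed=7, Ward=L65): 3 rows → Age = w, w, w ✓
(Bed=7, Ward=L30): 2 rows → Age = r, r ✓
(Bed=8, Ward=L30): 2 rows → Age takes values {r, w} — violation
Two rows agree on {Bed, Ward} but differ on Age, so {Bed, Ward} → Age does not hold.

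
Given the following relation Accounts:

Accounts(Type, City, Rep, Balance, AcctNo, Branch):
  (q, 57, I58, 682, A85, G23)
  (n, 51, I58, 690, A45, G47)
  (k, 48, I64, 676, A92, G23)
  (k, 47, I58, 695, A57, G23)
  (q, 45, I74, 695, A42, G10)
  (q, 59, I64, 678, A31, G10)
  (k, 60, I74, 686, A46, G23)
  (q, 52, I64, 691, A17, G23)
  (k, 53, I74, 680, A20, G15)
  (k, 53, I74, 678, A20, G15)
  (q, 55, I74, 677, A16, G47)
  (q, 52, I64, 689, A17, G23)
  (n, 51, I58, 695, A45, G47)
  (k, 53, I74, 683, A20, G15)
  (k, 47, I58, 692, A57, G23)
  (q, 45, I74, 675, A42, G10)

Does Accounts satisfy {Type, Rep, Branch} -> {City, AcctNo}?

(Type=q, Rep=I58, Branch=G23): 1 row → {City,AcctNo} = (57, A85) ✓
(Type=n, Rep=I58, Branch=G47): 2 rows → {City,AcctNo} = (51, A45), (51, A45) ✓
(Type=k, Rep=I64, Branch=G23): 1 row → {City,AcctNo} = (48, A92) ✓
(Type=k, Rep=I58, Branch=G23): 2 rows → {City,AcctNo} = (47, A57), (47, A57) ✓
(Type=q, Rep=I74, Branch=G10): 2 rows → {City,AcctNo} = (45, A42), (45, A42) ✓
(Type=q, Rep=I64, Branch=G10): 1 row → {City,AcctNo} = (59, A31) ✓
(Type=k, Rep=I74, Branch=G23): 1 row → {City,AcctNo} = (60, A46) ✓
(Type=q, Rep=I64, Branch=G23): 2 rows → {City,AcctNo} = (52, A17), (52, A17) ✓
(Type=k, Rep=I74, Branch=G15): 3 rows → {City,AcctNo} = (53, A20), (53, A20), (53, A20) ✓
(Type=q, Rep=I74, Branch=G47): 1 row → {City,AcctNo} = (55, A16) ✓
Every {Type, Rep, Branch} value is associated with a single {City, AcctNo} value, so {Type, Rep, Branch} -> {City, AcctNo} holds.

Yes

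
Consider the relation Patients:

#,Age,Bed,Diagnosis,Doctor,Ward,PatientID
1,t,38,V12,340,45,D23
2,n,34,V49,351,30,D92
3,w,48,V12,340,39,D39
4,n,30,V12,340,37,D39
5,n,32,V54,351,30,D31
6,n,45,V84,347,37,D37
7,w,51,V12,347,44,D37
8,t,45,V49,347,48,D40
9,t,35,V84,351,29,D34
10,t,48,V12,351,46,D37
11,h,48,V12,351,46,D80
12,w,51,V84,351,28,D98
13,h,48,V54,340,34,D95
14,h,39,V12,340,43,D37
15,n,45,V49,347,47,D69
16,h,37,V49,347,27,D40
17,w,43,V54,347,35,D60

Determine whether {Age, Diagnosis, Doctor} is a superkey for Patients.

Yes

All 17 rows have distinct {Age, Diagnosis, Doctor} values, so {Age, Diagnosis, Doctor} → (all attributes) holds and {Age, Diagnosis, Doctor} is a superkey.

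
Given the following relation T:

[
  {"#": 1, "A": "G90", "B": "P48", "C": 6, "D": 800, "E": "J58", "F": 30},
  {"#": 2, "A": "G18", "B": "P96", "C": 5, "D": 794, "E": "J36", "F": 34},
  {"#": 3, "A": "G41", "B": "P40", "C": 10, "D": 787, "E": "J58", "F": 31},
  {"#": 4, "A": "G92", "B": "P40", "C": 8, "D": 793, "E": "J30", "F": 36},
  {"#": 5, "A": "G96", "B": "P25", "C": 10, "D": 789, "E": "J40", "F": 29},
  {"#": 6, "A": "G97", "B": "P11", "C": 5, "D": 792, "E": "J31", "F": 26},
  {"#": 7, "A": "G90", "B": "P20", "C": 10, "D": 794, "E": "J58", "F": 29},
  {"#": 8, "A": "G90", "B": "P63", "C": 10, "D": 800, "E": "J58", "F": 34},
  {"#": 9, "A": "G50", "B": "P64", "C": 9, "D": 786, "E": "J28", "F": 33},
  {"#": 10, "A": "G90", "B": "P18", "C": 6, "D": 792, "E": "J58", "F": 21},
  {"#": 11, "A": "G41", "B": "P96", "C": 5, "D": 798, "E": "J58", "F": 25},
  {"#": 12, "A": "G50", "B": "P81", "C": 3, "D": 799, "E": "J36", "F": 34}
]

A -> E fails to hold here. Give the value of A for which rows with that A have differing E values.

A=G90: rows 1, 7, 8, 10 → E = J58, J58, J58, J58 ✓
A=G18: row 2 → E = J36 ✓
A=G41: rows 3, 11 → E = J58, J58 ✓
A=G92: row 4 → E = J30 ✓
A=G96: row 5 → E = J40 ✓
A=G97: row 6 → E = J31 ✓
A=G50: rows 9, 12 → E takes values {J28, J36} — violation
The only A value with inconsistent E is A=G50.

G50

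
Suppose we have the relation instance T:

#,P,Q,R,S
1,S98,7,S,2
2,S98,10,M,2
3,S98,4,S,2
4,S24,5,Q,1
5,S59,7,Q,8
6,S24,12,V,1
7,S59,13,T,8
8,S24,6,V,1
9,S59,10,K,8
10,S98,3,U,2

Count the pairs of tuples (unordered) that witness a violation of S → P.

S=2: all 4 rows agree on P — 0 pairs.
S=1: all 3 rows agree on P — 0 pairs.
S=8: all 3 rows agree on P — 0 pairs.

0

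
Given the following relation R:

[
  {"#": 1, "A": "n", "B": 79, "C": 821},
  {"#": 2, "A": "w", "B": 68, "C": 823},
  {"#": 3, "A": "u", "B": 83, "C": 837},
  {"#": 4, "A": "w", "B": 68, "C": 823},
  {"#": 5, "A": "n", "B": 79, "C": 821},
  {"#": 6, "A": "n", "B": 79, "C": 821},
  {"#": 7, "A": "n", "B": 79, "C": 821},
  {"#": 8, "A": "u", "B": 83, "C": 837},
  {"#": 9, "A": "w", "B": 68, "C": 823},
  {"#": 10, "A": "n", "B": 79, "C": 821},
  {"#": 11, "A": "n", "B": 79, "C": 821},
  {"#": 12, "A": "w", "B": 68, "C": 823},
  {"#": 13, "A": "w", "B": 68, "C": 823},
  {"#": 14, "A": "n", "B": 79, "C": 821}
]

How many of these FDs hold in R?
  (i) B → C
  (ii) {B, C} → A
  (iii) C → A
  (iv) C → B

4

(i) B → C: every LHS value maps to a single RHS value — holds.
(ii) {B, C} → A: every LHS value maps to a single RHS value — holds.
(iii) C → A: every LHS value maps to a single RHS value — holds.
(iv) C → B: every LHS value maps to a single RHS value — holds.
4 of the 4 dependencies hold.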